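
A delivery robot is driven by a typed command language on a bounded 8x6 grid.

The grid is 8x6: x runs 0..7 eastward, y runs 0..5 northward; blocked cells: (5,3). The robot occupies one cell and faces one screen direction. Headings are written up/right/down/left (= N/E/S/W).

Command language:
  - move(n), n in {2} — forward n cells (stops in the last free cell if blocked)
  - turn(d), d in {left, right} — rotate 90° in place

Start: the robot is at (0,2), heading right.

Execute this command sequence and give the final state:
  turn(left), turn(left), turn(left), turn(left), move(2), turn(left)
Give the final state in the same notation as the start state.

start: at (0,2), heading right
1. turn(left) → at (0,2), heading up
2. turn(left) → at (0,2), heading left
3. turn(left) → at (0,2), heading down
4. turn(left) → at (0,2), heading right
5. move(2) → at (2,2), heading right
6. turn(left) → at (2,2), heading up

at (2,2), heading up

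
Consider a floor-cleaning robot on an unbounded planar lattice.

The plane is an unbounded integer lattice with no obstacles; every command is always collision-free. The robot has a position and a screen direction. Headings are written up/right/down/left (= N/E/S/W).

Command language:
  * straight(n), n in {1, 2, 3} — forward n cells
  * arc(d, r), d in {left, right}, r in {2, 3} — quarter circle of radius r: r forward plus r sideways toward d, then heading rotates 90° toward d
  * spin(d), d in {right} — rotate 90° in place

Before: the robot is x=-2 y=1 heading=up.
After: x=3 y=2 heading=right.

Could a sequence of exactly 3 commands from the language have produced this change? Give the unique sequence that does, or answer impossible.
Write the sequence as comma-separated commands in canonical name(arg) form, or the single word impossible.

key: position moved to (3,2) AND the heading swung to E — translation plus rotation needed
t0: x=-2 y=1 heading=up
step 1 (arc(right, 3)): x=1 y=4 heading=right
step 2 (spin(right)): x=1 y=4 heading=down
step 3 (arc(left, 2)): x=3 y=2 heading=right
no rival 3-sequence matches.

arc(right, 3), spin(right), arc(left, 2)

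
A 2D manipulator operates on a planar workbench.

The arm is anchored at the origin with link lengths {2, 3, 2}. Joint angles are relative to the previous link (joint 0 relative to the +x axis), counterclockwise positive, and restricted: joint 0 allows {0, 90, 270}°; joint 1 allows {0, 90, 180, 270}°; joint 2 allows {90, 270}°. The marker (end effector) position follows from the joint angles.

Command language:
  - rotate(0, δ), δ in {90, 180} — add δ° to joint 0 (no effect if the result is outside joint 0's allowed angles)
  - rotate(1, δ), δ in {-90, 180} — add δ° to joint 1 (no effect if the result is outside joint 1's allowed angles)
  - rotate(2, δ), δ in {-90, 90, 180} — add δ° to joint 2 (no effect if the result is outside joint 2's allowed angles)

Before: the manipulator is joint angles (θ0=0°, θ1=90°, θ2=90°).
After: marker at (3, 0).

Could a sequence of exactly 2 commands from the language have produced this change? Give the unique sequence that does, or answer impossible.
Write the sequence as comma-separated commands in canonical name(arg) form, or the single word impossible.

key: running rotate(0, 180) before rotate(0, 90) would end elsewhere — order is forced
initial: joint angles (θ0=0°, θ1=90°, θ2=90°)
step 1 (rotate(0, 90)): joint angles (θ0=90°, θ1=90°, θ2=90°)
step 2 (rotate(0, 180)): joint angles (θ0=270°, θ1=90°, θ2=90°)
no other 2-command option fits: unique.

rotate(0, 90), rotate(0, 180)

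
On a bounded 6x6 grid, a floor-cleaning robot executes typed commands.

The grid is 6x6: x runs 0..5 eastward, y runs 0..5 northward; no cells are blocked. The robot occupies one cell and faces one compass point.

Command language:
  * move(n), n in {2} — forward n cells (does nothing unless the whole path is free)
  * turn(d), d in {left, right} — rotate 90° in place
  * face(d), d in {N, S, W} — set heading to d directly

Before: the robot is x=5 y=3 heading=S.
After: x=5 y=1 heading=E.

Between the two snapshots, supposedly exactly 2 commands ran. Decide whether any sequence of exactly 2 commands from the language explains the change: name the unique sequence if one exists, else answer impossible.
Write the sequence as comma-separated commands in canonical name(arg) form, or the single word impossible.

move(2), turn(left)

key: cell and facing (now E) both changed — the 2 commands mix motion and turning
begin: x=5 y=3 heading=S
step 1 (move(2)): x=5 y=1 heading=S
step 2 (turn(left)): x=5 y=1 heading=E
no other 2-command option fits: unique.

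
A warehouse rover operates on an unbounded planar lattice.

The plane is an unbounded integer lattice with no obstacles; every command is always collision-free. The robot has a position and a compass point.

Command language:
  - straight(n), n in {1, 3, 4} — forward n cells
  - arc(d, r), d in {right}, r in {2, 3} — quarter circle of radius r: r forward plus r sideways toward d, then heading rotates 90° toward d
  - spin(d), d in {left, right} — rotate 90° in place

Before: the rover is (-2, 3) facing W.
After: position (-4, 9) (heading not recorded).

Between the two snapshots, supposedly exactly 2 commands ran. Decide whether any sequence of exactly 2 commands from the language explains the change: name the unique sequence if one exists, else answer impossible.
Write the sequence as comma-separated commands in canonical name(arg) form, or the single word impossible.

arc(right, 2), straight(4)

key: order matters: swapping arc(right, 2) and straight(4) lands elsewhere
initial: (-2, 3) facing W
1. arc(right, 2) → (-4, 5) facing N
2. straight(4) → (-4, 9) facing N
uniquely the one of 49 2-step routes that fits.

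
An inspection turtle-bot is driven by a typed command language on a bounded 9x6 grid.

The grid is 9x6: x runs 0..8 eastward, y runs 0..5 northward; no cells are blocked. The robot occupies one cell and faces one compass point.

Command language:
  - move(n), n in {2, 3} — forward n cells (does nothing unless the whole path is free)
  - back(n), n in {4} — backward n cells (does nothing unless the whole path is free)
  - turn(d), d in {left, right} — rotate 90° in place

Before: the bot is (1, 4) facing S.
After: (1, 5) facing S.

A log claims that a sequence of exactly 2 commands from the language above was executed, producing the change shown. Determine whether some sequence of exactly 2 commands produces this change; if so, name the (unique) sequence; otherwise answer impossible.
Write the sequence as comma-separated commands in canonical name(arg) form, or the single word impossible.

move(3), back(4)

key: order matters: swapping move(3) and back(4) lands elsewhere
start: (1, 4) facing S
1. move(3) → (1, 1) facing S
2. back(4) → (1, 5) facing S
all 25 alternatives checked — unique.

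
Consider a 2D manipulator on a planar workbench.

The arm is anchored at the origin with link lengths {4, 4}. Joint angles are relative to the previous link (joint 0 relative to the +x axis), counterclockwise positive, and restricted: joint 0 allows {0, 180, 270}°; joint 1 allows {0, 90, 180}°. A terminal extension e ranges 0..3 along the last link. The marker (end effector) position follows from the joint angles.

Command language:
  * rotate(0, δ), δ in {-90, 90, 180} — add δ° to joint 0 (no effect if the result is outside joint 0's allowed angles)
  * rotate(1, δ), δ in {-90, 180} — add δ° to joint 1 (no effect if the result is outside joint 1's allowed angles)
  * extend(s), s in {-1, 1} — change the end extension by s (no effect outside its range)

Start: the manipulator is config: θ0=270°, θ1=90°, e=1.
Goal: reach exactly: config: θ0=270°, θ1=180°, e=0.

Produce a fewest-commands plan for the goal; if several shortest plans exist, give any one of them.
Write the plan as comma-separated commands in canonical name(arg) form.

initial: config: θ0=270°, θ1=90°, e=1
[1] after rotate(1, -90): config: θ0=270°, θ1=0°, e=1
[2] after rotate(1, 180): config: θ0=270°, θ1=180°, e=1
[3] after extend(-1): config: θ0=270°, θ1=180°, e=0
minimal: 3 command(s), checked below 3.

rotate(1, -90), rotate(1, 180), extend(-1)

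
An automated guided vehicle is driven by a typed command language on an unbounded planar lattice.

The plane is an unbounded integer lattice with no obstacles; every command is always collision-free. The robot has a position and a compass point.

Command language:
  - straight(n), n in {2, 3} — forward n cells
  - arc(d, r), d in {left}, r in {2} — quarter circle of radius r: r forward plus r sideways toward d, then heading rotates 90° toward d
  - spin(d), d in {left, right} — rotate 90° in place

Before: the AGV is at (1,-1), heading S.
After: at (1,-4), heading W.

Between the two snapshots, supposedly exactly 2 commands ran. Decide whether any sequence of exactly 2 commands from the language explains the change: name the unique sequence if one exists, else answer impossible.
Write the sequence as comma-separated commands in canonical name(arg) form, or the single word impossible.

key: order matters: swapping straight(3) and spin(right) lands elsewhere
begin: at (1,-1), heading S
[1] after straight(3): at (1,-4), heading S
[2] after spin(right): at (1,-4), heading W
uniquely the one of 25 2-step routes that fits.

straight(3), spin(right)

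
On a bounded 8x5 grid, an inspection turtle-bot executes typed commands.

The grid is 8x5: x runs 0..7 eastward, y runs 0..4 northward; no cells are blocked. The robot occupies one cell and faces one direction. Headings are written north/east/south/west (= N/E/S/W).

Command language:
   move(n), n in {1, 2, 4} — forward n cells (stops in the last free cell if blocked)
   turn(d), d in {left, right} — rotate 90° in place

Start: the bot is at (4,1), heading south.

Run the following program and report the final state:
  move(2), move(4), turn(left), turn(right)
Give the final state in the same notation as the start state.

at (4,0), heading south

start: at (4,1), heading south
t=1 move(2) ⇒ at (4,0), heading south
t=2 move(4) ⇒ at (4,0), heading south
t=3 turn(left) ⇒ at (4,0), heading east
t=4 turn(right) ⇒ at (4,0), heading south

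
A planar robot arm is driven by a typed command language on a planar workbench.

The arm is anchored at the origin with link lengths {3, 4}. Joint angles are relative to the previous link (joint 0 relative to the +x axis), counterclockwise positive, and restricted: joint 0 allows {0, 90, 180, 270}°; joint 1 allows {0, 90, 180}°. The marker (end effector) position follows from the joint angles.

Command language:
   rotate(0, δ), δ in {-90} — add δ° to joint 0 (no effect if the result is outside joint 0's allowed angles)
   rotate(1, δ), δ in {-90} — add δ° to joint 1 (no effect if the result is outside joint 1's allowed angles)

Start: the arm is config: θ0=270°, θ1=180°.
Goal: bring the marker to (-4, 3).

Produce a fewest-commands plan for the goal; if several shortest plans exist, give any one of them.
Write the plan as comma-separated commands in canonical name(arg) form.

rotate(1, -90), rotate(0, -90), rotate(0, -90)

from: config: θ0=270°, θ1=180°
step 1 (rotate(1, -90)): config: θ0=270°, θ1=90°
step 2 (rotate(0, -90)): config: θ0=180°, θ1=90°
step 3 (rotate(0, -90)): config: θ0=90°, θ1=90°
minimal: 3 command(s), checked below 3.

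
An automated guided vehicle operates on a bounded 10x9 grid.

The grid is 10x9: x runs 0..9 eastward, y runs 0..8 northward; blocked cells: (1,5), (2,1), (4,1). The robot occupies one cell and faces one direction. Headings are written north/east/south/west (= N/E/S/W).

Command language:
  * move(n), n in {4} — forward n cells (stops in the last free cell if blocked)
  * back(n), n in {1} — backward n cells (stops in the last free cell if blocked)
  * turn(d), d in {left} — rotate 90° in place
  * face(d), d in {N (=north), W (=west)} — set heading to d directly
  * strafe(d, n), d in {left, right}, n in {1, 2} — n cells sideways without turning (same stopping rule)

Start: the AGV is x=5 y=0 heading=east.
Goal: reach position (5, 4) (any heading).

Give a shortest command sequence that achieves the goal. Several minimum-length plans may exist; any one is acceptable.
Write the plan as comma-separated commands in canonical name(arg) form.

strafe(left, 2), strafe(left, 2)

start: x=5 y=0 heading=east
1. strafe(left, 2) → x=5 y=2 heading=east
2. strafe(left, 2) → x=5 y=4 heading=east
shorter routes all fall short; 2 is best.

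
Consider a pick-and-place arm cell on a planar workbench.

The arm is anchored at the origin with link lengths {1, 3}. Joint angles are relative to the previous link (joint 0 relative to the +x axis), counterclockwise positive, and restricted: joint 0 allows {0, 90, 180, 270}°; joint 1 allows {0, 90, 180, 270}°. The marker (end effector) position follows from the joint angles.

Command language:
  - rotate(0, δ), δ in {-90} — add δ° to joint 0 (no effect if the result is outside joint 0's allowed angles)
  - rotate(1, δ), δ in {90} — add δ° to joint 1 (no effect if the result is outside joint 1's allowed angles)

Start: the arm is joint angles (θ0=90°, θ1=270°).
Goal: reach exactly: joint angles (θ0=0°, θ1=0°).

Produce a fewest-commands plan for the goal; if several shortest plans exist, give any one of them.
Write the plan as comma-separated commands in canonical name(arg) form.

from: joint angles (θ0=90°, θ1=270°)
step 1 (rotate(0, -90)): joint angles (θ0=0°, θ1=270°)
step 2 (rotate(1, 90)): joint angles (θ0=0°, θ1=0°)
no 1-step plan works, so 2 is optimal.

rotate(0, -90), rotate(1, 90)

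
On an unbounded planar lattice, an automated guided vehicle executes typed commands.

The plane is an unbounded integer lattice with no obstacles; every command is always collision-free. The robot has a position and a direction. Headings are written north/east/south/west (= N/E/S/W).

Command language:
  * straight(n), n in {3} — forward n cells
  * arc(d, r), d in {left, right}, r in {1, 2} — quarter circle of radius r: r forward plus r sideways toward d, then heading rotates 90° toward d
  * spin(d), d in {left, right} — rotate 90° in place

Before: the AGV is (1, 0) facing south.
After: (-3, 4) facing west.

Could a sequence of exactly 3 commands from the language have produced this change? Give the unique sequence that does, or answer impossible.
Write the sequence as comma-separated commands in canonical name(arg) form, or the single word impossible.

key: cell and facing (now W) both changed — the 3 commands mix motion and turning
from: (1, 0) facing south
t=1 spin(right) ⇒ (1, 0) facing west
t=2 arc(right, 2) ⇒ (-1, 2) facing north
t=3 arc(left, 2) ⇒ (-3, 4) facing west
uniquely the one of 343 3-step routes that fits.

spin(right), arc(right, 2), arc(left, 2)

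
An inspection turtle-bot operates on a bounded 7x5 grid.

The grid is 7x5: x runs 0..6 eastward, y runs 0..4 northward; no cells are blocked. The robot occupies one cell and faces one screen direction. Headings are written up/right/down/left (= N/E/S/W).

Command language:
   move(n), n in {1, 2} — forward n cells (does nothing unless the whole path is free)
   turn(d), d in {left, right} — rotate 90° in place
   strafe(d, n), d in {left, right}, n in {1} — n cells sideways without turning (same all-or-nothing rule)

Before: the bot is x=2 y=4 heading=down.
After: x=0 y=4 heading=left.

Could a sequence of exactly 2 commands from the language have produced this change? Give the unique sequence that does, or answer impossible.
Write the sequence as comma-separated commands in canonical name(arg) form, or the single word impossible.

key: running move(2) before turn(right) would end elsewhere — order is forced
begin: x=2 y=4 heading=down
1. turn(right) → x=2 y=4 heading=left
2. move(2) → x=0 y=4 heading=left
no other 2-command option fits: unique.

turn(right), move(2)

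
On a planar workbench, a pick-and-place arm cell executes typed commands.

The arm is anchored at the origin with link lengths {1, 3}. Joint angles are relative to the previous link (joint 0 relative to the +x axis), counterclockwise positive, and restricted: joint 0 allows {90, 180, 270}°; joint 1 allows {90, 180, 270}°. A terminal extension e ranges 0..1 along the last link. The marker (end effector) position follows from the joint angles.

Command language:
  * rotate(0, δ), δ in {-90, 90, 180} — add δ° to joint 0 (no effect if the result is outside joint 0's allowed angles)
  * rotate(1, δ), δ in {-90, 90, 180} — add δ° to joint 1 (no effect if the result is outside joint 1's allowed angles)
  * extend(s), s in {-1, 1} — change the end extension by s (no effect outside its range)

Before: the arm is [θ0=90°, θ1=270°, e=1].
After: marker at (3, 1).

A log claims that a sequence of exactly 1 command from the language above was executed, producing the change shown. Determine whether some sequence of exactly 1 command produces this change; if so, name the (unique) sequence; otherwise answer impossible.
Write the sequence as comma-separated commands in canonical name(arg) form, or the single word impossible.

from: [θ0=90°, θ1=270°, e=1]
t=1 extend(-1) ⇒ [θ0=90°, θ1=270°, e=0]
no rival 1-sequence matches.

extend(-1)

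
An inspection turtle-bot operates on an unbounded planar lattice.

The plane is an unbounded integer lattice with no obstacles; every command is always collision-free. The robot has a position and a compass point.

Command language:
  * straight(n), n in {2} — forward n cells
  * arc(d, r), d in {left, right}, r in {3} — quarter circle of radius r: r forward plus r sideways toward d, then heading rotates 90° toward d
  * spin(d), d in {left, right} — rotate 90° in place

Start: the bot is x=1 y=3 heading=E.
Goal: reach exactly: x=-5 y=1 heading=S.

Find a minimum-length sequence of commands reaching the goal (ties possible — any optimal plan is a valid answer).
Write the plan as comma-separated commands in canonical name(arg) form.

spin(left), arc(left, 3), arc(left, 3), straight(2)

begin: x=1 y=3 heading=E
1. spin(left) → x=1 y=3 heading=N
2. arc(left, 3) → x=-2 y=6 heading=W
3. arc(left, 3) → x=-5 y=3 heading=S
4. straight(2) → x=-5 y=1 heading=S
nothing shorter than 4 reaches the goal.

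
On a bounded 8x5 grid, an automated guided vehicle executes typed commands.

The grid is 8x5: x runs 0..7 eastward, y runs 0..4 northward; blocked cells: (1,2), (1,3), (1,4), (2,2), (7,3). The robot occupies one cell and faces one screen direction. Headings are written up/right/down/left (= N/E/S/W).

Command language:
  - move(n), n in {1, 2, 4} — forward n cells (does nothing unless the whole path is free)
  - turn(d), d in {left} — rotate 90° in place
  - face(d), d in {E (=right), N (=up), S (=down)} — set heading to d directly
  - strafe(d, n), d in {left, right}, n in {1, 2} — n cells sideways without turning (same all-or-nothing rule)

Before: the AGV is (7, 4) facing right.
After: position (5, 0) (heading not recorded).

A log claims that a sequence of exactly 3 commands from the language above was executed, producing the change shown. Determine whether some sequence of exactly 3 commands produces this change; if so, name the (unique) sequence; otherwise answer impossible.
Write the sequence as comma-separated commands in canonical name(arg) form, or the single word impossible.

face(S), strafe(right, 2), move(4)

key: order matters: swapping face(S) and move(4) lands elsewhere
begin: (7, 4) facing right
[1] after face(S): (7, 4) facing down
[2] after strafe(right, 2): (5, 4) facing down
[3] after move(4): (5, 0) facing down
uniquely the one of 1331 3-step routes that fits.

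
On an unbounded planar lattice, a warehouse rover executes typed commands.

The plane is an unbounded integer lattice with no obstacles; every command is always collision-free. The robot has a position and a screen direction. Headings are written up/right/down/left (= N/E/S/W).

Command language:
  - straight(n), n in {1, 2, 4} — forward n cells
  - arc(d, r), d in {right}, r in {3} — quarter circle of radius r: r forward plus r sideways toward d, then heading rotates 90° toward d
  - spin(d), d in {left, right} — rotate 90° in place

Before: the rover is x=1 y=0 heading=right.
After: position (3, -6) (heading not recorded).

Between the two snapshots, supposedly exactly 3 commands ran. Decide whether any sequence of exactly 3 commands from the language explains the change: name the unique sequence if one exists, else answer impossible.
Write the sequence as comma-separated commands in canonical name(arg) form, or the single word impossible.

key: running arc(right, 3) before straight(2) would end elsewhere — order is forced
t0: x=1 y=0 heading=right
t=1 straight(2) ⇒ x=3 y=0 heading=right
t=2 arc(right, 3) ⇒ x=6 y=-3 heading=down
t=3 arc(right, 3) ⇒ x=3 y=-6 heading=left
all 216 alternatives checked — unique.

straight(2), arc(right, 3), arc(right, 3)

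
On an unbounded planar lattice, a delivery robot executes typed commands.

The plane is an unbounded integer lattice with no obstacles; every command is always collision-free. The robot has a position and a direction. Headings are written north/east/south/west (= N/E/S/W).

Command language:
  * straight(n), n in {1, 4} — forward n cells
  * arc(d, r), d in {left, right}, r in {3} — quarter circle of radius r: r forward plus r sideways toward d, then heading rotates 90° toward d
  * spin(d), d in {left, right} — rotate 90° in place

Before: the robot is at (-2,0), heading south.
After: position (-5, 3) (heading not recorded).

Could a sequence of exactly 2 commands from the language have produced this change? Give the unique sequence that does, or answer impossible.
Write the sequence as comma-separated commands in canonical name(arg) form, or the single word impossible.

spin(right), arc(right, 3)

key: order matters: swapping spin(right) and arc(right, 3) lands elsewhere
initial: at (-2,0), heading south
step 1 (spin(right)): at (-2,0), heading west
step 2 (arc(right, 3)): at (-5,3), heading north
all 36 alternatives checked — unique.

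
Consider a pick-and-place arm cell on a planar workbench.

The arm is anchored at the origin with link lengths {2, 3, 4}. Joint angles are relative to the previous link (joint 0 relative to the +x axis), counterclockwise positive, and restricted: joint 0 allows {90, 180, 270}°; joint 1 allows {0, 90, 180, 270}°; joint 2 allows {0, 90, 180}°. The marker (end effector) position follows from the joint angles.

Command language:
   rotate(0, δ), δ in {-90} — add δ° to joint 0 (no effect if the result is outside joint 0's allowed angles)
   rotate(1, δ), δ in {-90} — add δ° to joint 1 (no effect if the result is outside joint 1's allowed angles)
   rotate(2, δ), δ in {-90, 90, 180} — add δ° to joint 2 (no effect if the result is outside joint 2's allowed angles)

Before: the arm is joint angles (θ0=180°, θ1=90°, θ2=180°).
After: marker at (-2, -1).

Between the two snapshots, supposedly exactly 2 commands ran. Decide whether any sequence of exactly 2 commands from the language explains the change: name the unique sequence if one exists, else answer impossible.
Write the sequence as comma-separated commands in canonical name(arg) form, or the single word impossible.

from: joint angles (θ0=180°, θ1=90°, θ2=180°)
step 1 (rotate(1, -90)): joint angles (θ0=180°, θ1=0°, θ2=180°)
step 2 (rotate(1, -90)): joint angles (θ0=180°, θ1=270°, θ2=180°)
uniquely the one of 25 2-step routes that fits.

rotate(1, -90), rotate(1, -90)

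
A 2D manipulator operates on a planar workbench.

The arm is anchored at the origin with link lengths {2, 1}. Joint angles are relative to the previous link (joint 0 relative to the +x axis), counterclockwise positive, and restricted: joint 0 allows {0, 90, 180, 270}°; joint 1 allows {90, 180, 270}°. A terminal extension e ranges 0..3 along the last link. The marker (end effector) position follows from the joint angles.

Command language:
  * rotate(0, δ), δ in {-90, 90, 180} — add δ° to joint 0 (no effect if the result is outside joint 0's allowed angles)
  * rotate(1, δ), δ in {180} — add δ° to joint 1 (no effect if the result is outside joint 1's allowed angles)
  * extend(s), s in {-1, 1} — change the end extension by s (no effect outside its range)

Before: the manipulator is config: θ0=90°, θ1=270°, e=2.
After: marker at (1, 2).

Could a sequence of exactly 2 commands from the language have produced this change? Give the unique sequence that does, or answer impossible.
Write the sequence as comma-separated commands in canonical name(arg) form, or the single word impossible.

from: config: θ0=90°, θ1=270°, e=2
1. extend(-1) → config: θ0=90°, θ1=270°, e=1
2. extend(-1) → config: θ0=90°, θ1=270°, e=0
uniquely the one of 36 2-step routes that fits.

extend(-1), extend(-1)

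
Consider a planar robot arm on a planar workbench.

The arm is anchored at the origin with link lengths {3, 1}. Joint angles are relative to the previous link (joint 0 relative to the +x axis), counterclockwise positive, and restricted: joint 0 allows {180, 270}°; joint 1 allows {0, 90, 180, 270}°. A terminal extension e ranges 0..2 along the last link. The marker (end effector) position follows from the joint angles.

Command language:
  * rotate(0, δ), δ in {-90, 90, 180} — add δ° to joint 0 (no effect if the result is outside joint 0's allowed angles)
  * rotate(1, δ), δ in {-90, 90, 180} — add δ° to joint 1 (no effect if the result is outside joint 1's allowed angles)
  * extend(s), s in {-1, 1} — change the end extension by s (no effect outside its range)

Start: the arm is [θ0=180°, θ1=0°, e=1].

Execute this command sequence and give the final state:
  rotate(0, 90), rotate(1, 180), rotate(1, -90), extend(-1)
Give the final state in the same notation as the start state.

t0: [θ0=180°, θ1=0°, e=1]
step 1 (rotate(0, 90)): [θ0=270°, θ1=0°, e=1]
step 2 (rotate(1, 180)): [θ0=270°, θ1=180°, e=1]
step 3 (rotate(1, -90)): [θ0=270°, θ1=90°, e=1]
step 4 (extend(-1)): [θ0=270°, θ1=90°, e=0]

[θ0=270°, θ1=90°, e=0]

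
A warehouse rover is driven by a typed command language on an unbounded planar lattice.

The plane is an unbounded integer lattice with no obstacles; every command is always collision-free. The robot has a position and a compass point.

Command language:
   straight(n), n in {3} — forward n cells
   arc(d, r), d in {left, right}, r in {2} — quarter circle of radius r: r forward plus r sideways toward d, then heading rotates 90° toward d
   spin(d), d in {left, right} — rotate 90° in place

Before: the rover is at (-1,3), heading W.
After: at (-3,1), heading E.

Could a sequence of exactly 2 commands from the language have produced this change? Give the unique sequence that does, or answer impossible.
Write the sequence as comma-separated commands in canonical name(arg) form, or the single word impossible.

arc(left, 2), spin(left)

key: cell and facing (now E) both changed — the 2 commands mix motion and turning
t0: at (-1,3), heading W
1. arc(left, 2) → at (-3,1), heading S
2. spin(left) → at (-3,1), heading E
uniquely the one of 25 2-step routes that fits.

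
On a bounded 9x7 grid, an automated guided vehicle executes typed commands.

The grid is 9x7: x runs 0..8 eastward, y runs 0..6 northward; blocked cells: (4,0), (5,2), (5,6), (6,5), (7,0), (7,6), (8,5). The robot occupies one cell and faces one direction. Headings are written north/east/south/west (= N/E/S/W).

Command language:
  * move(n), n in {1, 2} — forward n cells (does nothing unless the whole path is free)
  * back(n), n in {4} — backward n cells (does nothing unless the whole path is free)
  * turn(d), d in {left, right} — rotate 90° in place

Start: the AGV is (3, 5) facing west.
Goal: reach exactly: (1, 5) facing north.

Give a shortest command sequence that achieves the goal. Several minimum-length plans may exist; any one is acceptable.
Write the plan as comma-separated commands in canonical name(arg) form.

move(2), turn(right)

initial: (3, 5) facing west
1. move(2) → (1, 5) facing west
2. turn(right) → (1, 5) facing north
minimal: 2 command(s), checked below 2.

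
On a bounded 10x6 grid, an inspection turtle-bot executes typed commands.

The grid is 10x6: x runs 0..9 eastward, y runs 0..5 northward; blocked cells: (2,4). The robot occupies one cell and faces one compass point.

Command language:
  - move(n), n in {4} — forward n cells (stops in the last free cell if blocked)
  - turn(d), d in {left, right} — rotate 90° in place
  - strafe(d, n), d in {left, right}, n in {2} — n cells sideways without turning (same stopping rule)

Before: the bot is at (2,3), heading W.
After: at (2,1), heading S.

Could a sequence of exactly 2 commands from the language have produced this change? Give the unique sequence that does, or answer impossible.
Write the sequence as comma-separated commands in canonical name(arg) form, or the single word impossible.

strafe(left, 2), turn(left)

key: position moved to (2,1) AND the heading swung to S — translation plus rotation needed
start: at (2,3), heading W
step 1 (strafe(left, 2)): at (2,1), heading W
step 2 (turn(left)): at (2,1), heading S
uniquely the one of 25 2-step routes that fits.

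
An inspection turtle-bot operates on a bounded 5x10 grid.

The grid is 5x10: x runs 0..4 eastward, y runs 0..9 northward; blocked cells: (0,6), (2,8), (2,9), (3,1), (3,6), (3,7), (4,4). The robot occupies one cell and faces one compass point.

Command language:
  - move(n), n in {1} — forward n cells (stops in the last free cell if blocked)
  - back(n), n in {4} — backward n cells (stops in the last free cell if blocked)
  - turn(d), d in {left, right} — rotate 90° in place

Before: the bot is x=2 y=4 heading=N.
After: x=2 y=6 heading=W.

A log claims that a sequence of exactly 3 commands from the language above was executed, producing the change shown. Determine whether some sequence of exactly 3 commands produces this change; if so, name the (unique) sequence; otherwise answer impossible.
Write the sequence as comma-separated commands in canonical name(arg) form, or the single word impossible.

key: order matters: swapping move(1) and turn(left) lands elsewhere
from: x=2 y=4 heading=N
[1] after move(1): x=2 y=5 heading=N
[2] after move(1): x=2 y=6 heading=N
[3] after turn(left): x=2 y=6 heading=W
uniquely the one of 64 3-step routes that fits.

move(1), move(1), turn(left)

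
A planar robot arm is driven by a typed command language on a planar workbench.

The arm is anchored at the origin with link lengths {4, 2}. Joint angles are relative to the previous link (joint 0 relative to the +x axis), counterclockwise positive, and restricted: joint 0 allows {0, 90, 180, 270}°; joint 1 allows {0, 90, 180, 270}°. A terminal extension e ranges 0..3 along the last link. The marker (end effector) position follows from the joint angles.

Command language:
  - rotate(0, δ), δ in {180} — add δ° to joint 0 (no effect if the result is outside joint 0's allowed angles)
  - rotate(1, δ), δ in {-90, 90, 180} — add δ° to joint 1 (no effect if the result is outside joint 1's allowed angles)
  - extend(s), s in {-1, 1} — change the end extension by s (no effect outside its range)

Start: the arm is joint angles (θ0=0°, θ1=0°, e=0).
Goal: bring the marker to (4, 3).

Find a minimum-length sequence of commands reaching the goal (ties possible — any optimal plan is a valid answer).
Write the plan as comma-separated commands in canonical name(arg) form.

rotate(1, 90), extend(1)

from: joint angles (θ0=0°, θ1=0°, e=0)
1. rotate(1, 90) → joint angles (θ0=0°, θ1=90°, e=0)
2. extend(1) → joint angles (θ0=0°, θ1=90°, e=1)
minimal: 2 command(s), checked below 2.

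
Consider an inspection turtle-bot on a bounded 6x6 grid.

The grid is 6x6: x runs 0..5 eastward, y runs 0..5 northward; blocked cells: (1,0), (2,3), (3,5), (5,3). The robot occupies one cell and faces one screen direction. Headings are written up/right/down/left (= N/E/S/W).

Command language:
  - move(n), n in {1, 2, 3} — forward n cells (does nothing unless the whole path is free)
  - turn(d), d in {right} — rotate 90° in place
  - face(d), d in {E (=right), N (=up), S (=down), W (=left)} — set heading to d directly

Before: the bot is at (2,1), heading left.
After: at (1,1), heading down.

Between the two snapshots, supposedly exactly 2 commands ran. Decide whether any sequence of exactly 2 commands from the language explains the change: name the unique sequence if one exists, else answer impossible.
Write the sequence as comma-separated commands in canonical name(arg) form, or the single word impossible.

move(1), face(S)

key: running face(S) before move(1) would end elsewhere — order is forced
t0: at (2,1), heading left
t=1 move(1) ⇒ at (1,1), heading left
t=2 face(S) ⇒ at (1,1), heading down
no other 2-command option fits: unique.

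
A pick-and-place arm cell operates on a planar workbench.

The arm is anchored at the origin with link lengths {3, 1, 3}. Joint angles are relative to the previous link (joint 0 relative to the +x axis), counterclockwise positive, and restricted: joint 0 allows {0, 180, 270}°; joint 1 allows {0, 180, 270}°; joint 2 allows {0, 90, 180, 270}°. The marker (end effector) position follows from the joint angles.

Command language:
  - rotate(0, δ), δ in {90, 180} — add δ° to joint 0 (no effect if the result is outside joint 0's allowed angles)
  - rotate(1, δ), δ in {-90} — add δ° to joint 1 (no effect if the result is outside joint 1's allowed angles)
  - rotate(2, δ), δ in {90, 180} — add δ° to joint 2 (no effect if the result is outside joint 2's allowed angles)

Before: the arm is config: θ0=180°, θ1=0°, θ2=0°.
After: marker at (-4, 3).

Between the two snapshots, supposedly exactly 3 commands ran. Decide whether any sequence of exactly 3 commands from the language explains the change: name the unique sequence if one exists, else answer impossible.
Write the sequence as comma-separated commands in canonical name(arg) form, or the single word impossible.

rotate(2, 90), rotate(2, 90), rotate(2, 90)

begin: config: θ0=180°, θ1=0°, θ2=0°
step 1 (rotate(2, 90)): config: θ0=180°, θ1=0°, θ2=90°
step 2 (rotate(2, 90)): config: θ0=180°, θ1=0°, θ2=180°
step 3 (rotate(2, 90)): config: θ0=180°, θ1=0°, θ2=270°
uniquely the one of 125 3-step routes that fits.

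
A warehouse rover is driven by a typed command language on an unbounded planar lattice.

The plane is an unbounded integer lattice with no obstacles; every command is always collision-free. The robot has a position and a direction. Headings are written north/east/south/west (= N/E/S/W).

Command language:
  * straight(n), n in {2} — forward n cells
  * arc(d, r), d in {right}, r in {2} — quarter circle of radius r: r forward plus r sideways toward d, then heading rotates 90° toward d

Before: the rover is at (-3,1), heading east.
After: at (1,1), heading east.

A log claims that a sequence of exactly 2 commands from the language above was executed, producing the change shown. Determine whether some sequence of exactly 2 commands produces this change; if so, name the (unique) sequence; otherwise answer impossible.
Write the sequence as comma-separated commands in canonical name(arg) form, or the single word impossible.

key: still facing E at the end — nothing in the sequence rotates
begin: at (-3,1), heading east
1. straight(2) → at (-1,1), heading east
2. straight(2) → at (1,1), heading east
no rival 2-sequence matches.

straight(2), straight(2)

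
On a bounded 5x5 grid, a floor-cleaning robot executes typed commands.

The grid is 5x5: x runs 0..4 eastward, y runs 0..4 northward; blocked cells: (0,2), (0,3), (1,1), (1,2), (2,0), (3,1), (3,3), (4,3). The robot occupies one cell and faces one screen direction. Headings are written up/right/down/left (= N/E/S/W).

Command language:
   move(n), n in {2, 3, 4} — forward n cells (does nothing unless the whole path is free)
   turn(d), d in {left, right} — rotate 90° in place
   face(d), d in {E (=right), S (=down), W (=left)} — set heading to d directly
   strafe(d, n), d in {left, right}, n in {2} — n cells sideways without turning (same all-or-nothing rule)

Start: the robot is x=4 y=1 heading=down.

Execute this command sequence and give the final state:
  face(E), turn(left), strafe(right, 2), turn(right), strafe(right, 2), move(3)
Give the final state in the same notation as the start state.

from: x=4 y=1 heading=down
t=1 face(E) ⇒ x=4 y=1 heading=right
t=2 turn(left) ⇒ x=4 y=1 heading=up
t=3 strafe(right, 2) ⇒ x=4 y=1 heading=up
t=4 turn(right) ⇒ x=4 y=1 heading=right
t=5 strafe(right, 2) ⇒ x=4 y=1 heading=right
t=6 move(3) ⇒ x=4 y=1 heading=right

x=4 y=1 heading=right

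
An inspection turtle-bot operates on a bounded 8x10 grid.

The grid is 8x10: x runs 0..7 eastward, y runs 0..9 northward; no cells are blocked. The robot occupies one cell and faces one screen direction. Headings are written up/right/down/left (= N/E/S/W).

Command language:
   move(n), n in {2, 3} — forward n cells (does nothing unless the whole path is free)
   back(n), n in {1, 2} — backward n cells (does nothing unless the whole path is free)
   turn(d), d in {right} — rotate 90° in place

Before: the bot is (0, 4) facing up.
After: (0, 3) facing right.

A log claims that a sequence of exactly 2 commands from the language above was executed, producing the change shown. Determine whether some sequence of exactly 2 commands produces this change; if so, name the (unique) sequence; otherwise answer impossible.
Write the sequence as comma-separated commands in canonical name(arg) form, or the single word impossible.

back(1), turn(right)

key: position moved to (0,3) AND the heading swung to E — translation plus rotation needed
initial: (0, 4) facing up
1. back(1) → (0, 3) facing up
2. turn(right) → (0, 3) facing right
no rival 2-sequence matches.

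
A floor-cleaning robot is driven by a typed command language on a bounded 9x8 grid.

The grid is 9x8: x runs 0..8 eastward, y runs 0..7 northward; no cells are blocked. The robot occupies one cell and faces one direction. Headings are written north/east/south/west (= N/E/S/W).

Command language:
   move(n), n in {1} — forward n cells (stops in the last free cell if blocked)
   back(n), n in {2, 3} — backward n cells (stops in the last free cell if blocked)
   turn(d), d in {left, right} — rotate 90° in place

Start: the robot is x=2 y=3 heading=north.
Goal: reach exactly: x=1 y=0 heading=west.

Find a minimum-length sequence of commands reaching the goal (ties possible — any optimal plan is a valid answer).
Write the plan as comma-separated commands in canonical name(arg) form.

back(3), turn(left), move(1)

start: x=2 y=3 heading=north
step 1 (back(3)): x=2 y=0 heading=north
step 2 (turn(left)): x=2 y=0 heading=west
step 3 (move(1)): x=1 y=0 heading=west
minimal: 3 command(s), checked below 3.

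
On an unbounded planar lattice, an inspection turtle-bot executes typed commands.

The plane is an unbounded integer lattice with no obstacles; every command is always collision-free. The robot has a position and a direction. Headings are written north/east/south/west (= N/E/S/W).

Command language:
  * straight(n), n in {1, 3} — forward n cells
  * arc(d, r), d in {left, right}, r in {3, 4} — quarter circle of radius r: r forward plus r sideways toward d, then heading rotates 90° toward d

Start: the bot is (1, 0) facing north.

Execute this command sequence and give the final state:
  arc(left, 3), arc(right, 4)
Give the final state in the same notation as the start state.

start: (1, 0) facing north
1. arc(left, 3) → (-2, 3) facing west
2. arc(right, 4) → (-6, 7) facing north

(-6, 7) facing north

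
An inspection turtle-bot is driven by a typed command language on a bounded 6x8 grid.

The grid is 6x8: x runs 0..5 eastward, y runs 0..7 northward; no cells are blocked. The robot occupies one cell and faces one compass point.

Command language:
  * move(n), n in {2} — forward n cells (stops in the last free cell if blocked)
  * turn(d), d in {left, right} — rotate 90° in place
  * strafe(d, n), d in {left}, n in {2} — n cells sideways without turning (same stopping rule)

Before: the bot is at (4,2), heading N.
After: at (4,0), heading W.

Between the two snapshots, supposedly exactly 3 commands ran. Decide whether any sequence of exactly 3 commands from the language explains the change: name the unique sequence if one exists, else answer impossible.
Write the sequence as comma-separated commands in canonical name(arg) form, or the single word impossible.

key: the second strafe(left, 2) runs into the grid edge before its full distance
t0: at (4,2), heading N
1. turn(left) → at (4,2), heading W
2. strafe(left, 2) → at (4,0), heading W
3. strafe(left, 2) → at (4,0), heading W
no other 3-command option fits: unique.

turn(left), strafe(left, 2), strafe(left, 2)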